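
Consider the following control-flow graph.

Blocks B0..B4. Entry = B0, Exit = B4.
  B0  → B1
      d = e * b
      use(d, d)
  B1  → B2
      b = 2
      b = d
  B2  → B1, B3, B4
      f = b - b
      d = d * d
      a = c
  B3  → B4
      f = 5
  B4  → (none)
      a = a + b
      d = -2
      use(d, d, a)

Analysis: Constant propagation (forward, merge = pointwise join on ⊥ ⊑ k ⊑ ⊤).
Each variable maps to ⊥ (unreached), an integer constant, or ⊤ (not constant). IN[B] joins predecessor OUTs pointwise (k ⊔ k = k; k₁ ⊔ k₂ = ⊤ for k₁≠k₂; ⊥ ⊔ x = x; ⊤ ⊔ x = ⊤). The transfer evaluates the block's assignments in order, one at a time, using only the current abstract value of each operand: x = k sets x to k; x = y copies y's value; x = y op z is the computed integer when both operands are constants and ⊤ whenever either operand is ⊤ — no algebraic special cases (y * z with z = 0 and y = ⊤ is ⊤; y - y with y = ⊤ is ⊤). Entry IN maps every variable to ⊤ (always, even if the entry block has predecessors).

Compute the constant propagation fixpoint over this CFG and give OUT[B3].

Converged values:
  B0:  IN=(all ⊤)  OUT=(all ⊤)
  B1:  IN=(all ⊤)  OUT=(all ⊤)
  B2:  IN=(all ⊤)  OUT=(all ⊤)
  B3:  IN=(all ⊤)  OUT={f:5; rest ⊤}
  B4:  IN=(all ⊤)  OUT={d:-2; rest ⊤}

Merge at B3: IN[B3] = OUT[B2] = {a: ⊤, b: ⊤, c: ⊤, d: ⊤, e: ⊤, f: ⊤}
Applying B3's transfer function to that IN value gives OUT[B3] (row B3 above).

Answer: {a: ⊤, b: ⊤, c: ⊤, d: ⊤, e: ⊤, f: 5}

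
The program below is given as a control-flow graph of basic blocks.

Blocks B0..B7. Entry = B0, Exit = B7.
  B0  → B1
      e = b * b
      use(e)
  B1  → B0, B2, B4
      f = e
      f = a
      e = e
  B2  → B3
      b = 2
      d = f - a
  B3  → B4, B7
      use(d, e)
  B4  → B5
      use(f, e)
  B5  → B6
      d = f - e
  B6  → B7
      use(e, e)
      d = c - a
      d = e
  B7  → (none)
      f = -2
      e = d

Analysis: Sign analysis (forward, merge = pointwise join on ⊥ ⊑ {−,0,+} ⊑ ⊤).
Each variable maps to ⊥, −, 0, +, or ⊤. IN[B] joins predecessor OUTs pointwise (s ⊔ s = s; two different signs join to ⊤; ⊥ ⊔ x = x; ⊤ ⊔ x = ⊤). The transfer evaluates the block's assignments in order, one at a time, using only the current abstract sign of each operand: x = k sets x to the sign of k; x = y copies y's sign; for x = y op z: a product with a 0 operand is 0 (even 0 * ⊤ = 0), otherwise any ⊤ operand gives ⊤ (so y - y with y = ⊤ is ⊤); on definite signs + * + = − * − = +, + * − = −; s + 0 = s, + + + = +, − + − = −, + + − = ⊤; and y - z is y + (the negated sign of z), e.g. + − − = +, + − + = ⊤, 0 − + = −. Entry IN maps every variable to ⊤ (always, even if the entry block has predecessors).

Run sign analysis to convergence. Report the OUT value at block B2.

Answer: {a: ⊤, b: +, c: ⊤, d: ⊤, e: ⊤, f: ⊤}

Derivation:
Fixpoint table:
  B0:  IN=(all ⊤)  OUT=(all ⊤)
  B1:  IN=(all ⊤)  OUT=(all ⊤)
  B2:  IN=(all ⊤)  OUT={b:+; rest ⊤}
  B3:  IN={b:+; rest ⊤}  OUT={b:+; rest ⊤}
  B4:  IN=(all ⊤)  OUT=(all ⊤)
  B5:  IN=(all ⊤)  OUT=(all ⊤)
  B6:  IN=(all ⊤)  OUT=(all ⊤)
  B7:  IN=(all ⊤)  OUT={f:-; rest ⊤}

Merge at B2: IN[B2] = OUT[B1] = {a: ⊤, b: ⊤, c: ⊤, d: ⊤, e: ⊤, f: ⊤}
Applying B2's transfer function to that IN value gives OUT[B2] (row B2 above).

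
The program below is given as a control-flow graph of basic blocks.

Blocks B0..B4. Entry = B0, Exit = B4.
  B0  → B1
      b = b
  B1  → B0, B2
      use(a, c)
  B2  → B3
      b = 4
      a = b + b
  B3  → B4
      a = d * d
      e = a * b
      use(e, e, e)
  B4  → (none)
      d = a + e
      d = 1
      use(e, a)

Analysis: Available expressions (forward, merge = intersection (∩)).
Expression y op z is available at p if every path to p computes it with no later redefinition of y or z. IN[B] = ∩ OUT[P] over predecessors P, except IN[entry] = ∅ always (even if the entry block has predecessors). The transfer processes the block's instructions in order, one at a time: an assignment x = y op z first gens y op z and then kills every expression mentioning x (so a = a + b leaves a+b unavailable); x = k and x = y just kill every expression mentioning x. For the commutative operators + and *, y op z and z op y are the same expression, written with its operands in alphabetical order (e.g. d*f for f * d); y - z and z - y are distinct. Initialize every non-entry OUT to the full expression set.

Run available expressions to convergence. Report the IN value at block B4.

Answer: {a*b, b+b, d*d}

Trace:
Converged values:
  B0:   IN={}   OUT={}
  B1:   IN={}   OUT={}
  B2:   IN={}   OUT={b+b}
  B3:   IN={b+b}   OUT={a*b, b+b, d*d}
  B4:   IN={a*b, b+b, d*d}   OUT={a*b, a+e, b+b}

Merge at B4: IN[B4] = OUT[B3] = {a*b, b+b, d*d}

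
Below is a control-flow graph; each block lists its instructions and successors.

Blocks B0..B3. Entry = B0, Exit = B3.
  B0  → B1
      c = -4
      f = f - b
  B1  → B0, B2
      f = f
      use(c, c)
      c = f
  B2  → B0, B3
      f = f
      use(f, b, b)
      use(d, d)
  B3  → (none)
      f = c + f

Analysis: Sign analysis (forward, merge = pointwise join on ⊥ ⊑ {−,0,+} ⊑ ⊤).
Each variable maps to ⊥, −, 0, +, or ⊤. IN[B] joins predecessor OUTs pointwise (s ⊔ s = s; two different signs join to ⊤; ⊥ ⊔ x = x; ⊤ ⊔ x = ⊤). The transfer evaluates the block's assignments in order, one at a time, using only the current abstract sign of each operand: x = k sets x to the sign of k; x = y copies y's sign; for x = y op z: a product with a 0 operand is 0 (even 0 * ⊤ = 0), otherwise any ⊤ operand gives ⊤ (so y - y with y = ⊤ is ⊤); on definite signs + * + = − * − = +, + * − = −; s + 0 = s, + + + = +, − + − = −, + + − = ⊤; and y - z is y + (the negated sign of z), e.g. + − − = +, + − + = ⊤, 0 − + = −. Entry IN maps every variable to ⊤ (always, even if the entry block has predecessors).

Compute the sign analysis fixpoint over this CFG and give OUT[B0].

Answer: {a: ⊤, b: ⊤, c: -, d: ⊤, e: ⊤, f: ⊤}

Derivation:
Fixpoint table:
  B0: | IN=(all ⊤) | OUT={c:-; rest ⊤}
  B1: | IN={c:-; rest ⊤} | OUT=(all ⊤)
  B2: | IN=(all ⊤) | OUT=(all ⊤)
  B3: | IN=(all ⊤) | OUT=(all ⊤)

Merge at B0 (entry node, so the boundary value (all ⊤) is joined with the incoming edge(s)): IN[B0] = (all ⊤) ⊔ OUT[B1] ⊔ OUT[B2] = {a: ⊤, b: ⊤, c: ⊤, d: ⊤, e: ⊤, f: ⊤}
Applying B0's transfer function to that IN value gives OUT[B0] (row B0 above).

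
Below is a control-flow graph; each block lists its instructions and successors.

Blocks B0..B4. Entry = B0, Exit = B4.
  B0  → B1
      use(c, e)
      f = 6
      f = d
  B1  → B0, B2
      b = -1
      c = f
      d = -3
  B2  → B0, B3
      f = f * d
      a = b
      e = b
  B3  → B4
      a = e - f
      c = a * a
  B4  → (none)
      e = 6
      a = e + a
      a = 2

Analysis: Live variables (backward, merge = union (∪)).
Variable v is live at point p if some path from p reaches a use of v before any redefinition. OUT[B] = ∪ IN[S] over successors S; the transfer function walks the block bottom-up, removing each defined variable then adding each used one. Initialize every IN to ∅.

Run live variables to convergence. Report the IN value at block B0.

Converged values:
  B0:   IN={c, d, e}   OUT={e, f}
  B1:   IN={e, f}   OUT={b, c, d, e, f}
  B2:   IN={b, c, d, f}   OUT={c, d, e, f}
  B3:   IN={e, f}   OUT={a}
  B4:   IN={a}   OUT={}

Merge at B0: OUT[B0] = IN[B1] = {e, f}
Applying B0's transfer function to that OUT value gives IN[B0] (row B0 above).

Answer: {c, d, e}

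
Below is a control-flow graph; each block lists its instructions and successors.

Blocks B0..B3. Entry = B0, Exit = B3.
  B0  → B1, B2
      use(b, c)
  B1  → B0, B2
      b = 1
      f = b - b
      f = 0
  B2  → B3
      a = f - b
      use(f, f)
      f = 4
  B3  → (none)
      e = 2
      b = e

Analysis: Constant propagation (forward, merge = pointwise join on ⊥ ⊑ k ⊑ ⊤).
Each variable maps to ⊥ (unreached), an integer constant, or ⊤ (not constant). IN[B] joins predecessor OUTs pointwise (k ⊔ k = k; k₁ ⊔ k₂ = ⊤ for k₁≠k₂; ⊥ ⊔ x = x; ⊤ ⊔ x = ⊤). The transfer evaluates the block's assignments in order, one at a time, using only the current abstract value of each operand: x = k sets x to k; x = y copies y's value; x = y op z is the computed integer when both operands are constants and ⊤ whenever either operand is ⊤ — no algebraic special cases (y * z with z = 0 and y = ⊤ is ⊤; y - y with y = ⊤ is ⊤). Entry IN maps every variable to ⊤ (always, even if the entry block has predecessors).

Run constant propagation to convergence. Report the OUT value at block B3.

Converged values:
  B0: | IN=(all ⊤) | OUT=(all ⊤)
  B1: | IN=(all ⊤) | OUT={b:1, f:0; rest ⊤}
  B2: | IN=(all ⊤) | OUT={f:4; rest ⊤}
  B3: | IN={f:4; rest ⊤} | OUT={b:2, e:2, f:4; rest ⊤}

Merge at B3: IN[B3] = OUT[B2] = {a: ⊤, b: ⊤, c: ⊤, d: ⊤, e: ⊤, f: 4}
Applying B3's transfer function to that IN value gives OUT[B3] (row B3 above).

Answer: {a: ⊤, b: 2, c: ⊤, d: ⊤, e: 2, f: 4}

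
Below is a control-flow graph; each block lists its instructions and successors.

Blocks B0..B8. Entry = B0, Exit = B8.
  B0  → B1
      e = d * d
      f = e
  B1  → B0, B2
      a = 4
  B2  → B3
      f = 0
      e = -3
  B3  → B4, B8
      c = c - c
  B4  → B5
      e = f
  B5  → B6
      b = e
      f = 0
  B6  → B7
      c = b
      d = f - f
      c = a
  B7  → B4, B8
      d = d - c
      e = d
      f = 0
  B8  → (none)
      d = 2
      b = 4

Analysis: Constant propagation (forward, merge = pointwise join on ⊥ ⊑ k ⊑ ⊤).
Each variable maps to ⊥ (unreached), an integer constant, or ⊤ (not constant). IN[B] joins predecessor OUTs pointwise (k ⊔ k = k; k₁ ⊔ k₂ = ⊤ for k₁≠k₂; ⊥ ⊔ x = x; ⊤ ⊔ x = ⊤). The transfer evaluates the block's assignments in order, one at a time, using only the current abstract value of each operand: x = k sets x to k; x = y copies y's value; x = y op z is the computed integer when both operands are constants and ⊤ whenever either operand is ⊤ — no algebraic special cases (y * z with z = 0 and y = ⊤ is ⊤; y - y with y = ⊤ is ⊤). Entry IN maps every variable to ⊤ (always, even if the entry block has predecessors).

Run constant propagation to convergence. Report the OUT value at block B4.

Fixpoint table:
  B0:  IN=(all ⊤)  OUT=(all ⊤)
  B1:  IN=(all ⊤)  OUT={a:4; rest ⊤}
  B2:  IN={a:4; rest ⊤}  OUT={a:4, e:-3, f:0; rest ⊤}
  B3:  IN={a:4, e:-3, f:0; rest ⊤}  OUT={a:4, e:-3, f:0; rest ⊤}
  B4:  IN={a:4, f:0; rest ⊤}  OUT={a:4, e:0, f:0; rest ⊤}
  B5:  IN={a:4, e:0, f:0; rest ⊤}  OUT={a:4, b:0, e:0, f:0; rest ⊤}
  B6:  IN={a:4, b:0, e:0, f:0; rest ⊤}  OUT={a:4, b:0, c:4, d:0, e:0, f:0; rest ⊤}
  B7:  IN={a:4, b:0, c:4, d:0, e:0, f:0; rest ⊤}  OUT={a:4, b:0, c:4, d:-4, e:-4, f:0; rest ⊤}
  B8:  IN={a:4, f:0; rest ⊤}  OUT={a:4, b:4, d:2, f:0; rest ⊤}

Merge at B4: IN[B4] = OUT[B3] ⊔ OUT[B7] = {a: 4, b: ⊤, c: ⊤, d: ⊤, e: ⊤, f: 0}
Applying B4's transfer function to that IN value gives OUT[B4] (row B4 above).

Answer: {a: 4, b: ⊤, c: ⊤, d: ⊤, e: 0, f: 0}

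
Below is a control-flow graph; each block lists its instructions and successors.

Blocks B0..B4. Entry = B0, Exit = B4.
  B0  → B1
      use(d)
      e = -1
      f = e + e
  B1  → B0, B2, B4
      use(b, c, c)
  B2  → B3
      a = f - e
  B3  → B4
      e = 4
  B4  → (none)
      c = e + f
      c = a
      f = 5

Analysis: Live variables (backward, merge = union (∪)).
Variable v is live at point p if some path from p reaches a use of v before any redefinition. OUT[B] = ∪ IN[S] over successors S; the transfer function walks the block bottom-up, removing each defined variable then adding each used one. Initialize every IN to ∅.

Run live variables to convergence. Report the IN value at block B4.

Answer: {a, e, f}

Working:
Converged values:
  B0: | IN={a, b, c, d} | OUT={a, b, c, d, e, f}
  B1: | IN={a, b, c, d, e, f} | OUT={a, b, c, d, e, f}
  B2: | IN={e, f} | OUT={a, f}
  B3: | IN={a, f} | OUT={a, e, f}
  B4: | IN={a, e, f} | OUT={}

B4 is the boundary node: OUT[B4] = {}
Applying B4's transfer function to that OUT value gives IN[B4] (row B4 above).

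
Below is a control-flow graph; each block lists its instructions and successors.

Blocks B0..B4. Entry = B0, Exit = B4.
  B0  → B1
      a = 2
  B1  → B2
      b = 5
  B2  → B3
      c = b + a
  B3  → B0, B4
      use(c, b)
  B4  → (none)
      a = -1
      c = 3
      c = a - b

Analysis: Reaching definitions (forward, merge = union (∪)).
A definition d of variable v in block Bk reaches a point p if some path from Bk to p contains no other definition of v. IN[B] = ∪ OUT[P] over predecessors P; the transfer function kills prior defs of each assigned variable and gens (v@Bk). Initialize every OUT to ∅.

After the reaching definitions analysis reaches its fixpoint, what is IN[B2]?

Per-block solution:
  B0: | IN={a@B0, b@B1, c@B2} | OUT={a@B0, b@B1, c@B2}
  B1: | IN={a@B0, b@B1, c@B2} | OUT={a@B0, b@B1, c@B2}
  B2: | IN={a@B0, b@B1, c@B2} | OUT={a@B0, b@B1, c@B2}
  B3: | IN={a@B0, b@B1, c@B2} | OUT={a@B0, b@B1, c@B2}
  B4: | IN={a@B0, b@B1, c@B2} | OUT={a@B4, b@B1, c@B4}

Merge at B2: IN[B2] = OUT[B1] = {a@B0, b@B1, c@B2}

Answer: {a@B0, b@B1, c@B2}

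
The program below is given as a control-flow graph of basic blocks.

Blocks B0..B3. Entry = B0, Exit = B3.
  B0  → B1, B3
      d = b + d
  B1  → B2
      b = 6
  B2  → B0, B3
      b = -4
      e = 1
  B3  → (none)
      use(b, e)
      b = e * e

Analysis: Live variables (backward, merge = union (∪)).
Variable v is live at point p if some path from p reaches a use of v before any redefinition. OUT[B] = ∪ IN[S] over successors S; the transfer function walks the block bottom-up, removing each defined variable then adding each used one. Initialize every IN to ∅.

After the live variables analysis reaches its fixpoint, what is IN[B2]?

Fixpoint table:
  B0:   IN={b, d, e}   OUT={b, d, e}
  B1:   IN={d}   OUT={d}
  B2:   IN={d}   OUT={b, d, e}
  B3:   IN={b, e}   OUT={}

Merge at B2: OUT[B2] = IN[B0] ⊔ IN[B3] = {b, d, e}
Applying B2's transfer function to that OUT value gives IN[B2] (row B2 above).

Answer: {d}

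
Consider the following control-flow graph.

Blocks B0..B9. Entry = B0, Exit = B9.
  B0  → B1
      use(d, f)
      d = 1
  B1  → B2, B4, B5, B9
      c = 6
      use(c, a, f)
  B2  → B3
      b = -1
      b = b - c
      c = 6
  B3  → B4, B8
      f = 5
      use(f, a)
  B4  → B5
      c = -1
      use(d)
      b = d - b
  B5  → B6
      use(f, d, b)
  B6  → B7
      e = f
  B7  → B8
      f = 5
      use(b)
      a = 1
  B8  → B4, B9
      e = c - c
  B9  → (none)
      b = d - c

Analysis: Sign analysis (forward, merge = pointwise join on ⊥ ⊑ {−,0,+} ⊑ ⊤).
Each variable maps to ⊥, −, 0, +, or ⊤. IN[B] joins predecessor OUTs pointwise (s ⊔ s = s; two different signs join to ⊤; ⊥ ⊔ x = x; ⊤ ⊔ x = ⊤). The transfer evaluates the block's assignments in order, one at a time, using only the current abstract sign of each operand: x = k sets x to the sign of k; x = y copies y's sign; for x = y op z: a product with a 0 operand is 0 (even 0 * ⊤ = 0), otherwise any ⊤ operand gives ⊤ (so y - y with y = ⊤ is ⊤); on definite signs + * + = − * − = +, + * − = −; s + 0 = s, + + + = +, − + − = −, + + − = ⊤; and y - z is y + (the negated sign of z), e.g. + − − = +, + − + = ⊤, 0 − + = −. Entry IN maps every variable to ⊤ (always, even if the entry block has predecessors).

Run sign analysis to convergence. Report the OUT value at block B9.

Fixpoint table:
  B0:  IN=(all ⊤)  OUT={d:+; rest ⊤}
  B1:  IN={d:+; rest ⊤}  OUT={c:+, d:+; rest ⊤}
  B2:  IN={c:+, d:+; rest ⊤}  OUT={b:-, c:+, d:+; rest ⊤}
  B3:  IN={b:-, c:+, d:+; rest ⊤}  OUT={b:-, c:+, d:+, f:+; rest ⊤}
  B4:  IN={d:+; rest ⊤}  OUT={c:-, d:+; rest ⊤}
  B5:  IN={d:+; rest ⊤}  OUT={d:+; rest ⊤}
  B6:  IN={d:+; rest ⊤}  OUT={d:+; rest ⊤}
  B7:  IN={d:+; rest ⊤}  OUT={a:+, d:+, f:+; rest ⊤}
  B8:  IN={d:+, f:+; rest ⊤}  OUT={d:+, f:+; rest ⊤}
  B9:  IN={d:+; rest ⊤}  OUT={d:+; rest ⊤}

Merge at B9: IN[B9] = OUT[B1] ⊔ OUT[B8] = {a: ⊤, b: ⊤, c: ⊤, d: +, e: ⊤, f: ⊤}
Applying B9's transfer function to that IN value gives OUT[B9] (row B9 above).

Answer: {a: ⊤, b: ⊤, c: ⊤, d: +, e: ⊤, f: ⊤}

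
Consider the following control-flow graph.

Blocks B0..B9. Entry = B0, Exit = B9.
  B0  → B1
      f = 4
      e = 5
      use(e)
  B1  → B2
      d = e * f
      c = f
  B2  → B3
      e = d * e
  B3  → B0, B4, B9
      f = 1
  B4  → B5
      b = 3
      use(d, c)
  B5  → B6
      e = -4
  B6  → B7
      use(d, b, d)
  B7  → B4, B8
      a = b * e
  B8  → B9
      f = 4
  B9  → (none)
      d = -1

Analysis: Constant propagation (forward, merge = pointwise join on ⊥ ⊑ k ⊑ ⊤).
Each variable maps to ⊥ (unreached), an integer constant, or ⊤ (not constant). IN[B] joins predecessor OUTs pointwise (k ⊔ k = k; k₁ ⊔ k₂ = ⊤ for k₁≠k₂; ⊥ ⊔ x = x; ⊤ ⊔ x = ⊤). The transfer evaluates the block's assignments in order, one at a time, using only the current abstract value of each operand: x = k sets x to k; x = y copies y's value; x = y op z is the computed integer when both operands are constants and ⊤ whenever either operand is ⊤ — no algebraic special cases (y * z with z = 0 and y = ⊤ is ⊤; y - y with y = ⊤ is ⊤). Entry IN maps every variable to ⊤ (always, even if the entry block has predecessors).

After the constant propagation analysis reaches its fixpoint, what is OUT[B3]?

Per-block solution:
  B0:   IN=(all ⊤)   OUT={e:5, f:4; rest ⊤}
  B1:   IN={e:5, f:4; rest ⊤}   OUT={c:4, d:20, e:5, f:4; rest ⊤}
  B2:   IN={c:4, d:20, e:5, f:4; rest ⊤}   OUT={c:4, d:20, e:100, f:4; rest ⊤}
  B3:   IN={c:4, d:20, e:100, f:4; rest ⊤}   OUT={c:4, d:20, e:100, f:1; rest ⊤}
  B4:   IN={c:4, d:20, f:1; rest ⊤}   OUT={b:3, c:4, d:20, f:1; rest ⊤}
  B5:   IN={b:3, c:4, d:20, f:1; rest ⊤}   OUT={b:3, c:4, d:20, e:-4, f:1; rest ⊤}
  B6:   IN={b:3, c:4, d:20, e:-4, f:1; rest ⊤}   OUT={b:3, c:4, d:20, e:-4, f:1; rest ⊤}
  B7:   IN={b:3, c:4, d:20, e:-4, f:1; rest ⊤}   OUT={a:-12, b:3, c:4, d:20, e:-4, f:1; rest ⊤}
  B8:   IN={a:-12, b:3, c:4, d:20, e:-4, f:1; rest ⊤}   OUT={a:-12, b:3, c:4, d:20, e:-4, f:4; rest ⊤}
  B9:   IN={c:4, d:20; rest ⊤}   OUT={c:4, d:-1; rest ⊤}

Merge at B3: IN[B3] = OUT[B2] = {a: ⊤, b: ⊤, c: 4, d: 20, e: 100, f: 4}
Applying B3's transfer function to that IN value gives OUT[B3] (row B3 above).

Answer: {a: ⊤, b: ⊤, c: 4, d: 20, e: 100, f: 1}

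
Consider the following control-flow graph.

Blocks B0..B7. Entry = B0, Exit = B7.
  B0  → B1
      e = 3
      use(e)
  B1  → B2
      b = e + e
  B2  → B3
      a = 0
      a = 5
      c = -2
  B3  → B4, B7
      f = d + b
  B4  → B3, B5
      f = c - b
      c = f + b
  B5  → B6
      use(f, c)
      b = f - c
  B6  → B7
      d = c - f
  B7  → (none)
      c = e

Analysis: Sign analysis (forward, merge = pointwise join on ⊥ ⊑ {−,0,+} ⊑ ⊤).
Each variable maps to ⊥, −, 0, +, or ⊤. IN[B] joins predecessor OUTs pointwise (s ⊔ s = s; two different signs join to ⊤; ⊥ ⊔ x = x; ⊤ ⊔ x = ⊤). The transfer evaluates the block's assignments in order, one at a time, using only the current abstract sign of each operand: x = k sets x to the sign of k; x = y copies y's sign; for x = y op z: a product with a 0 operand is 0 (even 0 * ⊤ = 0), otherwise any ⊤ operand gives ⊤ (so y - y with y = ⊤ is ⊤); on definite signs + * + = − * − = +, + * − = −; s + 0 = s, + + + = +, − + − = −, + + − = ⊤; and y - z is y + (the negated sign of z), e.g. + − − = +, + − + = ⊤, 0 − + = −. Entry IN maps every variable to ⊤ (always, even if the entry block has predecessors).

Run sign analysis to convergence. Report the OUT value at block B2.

Answer: {a: +, b: +, c: -, d: ⊤, e: +, f: ⊤}

Trace:
Converged values:
  B0:  IN=(all ⊤)  OUT={e:+; rest ⊤}
  B1:  IN={e:+; rest ⊤}  OUT={b:+, e:+; rest ⊤}
  B2:  IN={b:+, e:+; rest ⊤}  OUT={a:+, b:+, c:-, e:+; rest ⊤}
  B3:  IN={a:+, b:+, e:+; rest ⊤}  OUT={a:+, b:+, e:+; rest ⊤}
  B4:  IN={a:+, b:+, e:+; rest ⊤}  OUT={a:+, b:+, e:+; rest ⊤}
  B5:  IN={a:+, b:+, e:+; rest ⊤}  OUT={a:+, e:+; rest ⊤}
  B6:  IN={a:+, e:+; rest ⊤}  OUT={a:+, e:+; rest ⊤}
  B7:  IN={a:+, e:+; rest ⊤}  OUT={a:+, c:+, e:+; rest ⊤}

Merge at B2: IN[B2] = OUT[B1] = {a: ⊤, b: +, c: ⊤, d: ⊤, e: +, f: ⊤}
Applying B2's transfer function to that IN value gives OUT[B2] (row B2 above).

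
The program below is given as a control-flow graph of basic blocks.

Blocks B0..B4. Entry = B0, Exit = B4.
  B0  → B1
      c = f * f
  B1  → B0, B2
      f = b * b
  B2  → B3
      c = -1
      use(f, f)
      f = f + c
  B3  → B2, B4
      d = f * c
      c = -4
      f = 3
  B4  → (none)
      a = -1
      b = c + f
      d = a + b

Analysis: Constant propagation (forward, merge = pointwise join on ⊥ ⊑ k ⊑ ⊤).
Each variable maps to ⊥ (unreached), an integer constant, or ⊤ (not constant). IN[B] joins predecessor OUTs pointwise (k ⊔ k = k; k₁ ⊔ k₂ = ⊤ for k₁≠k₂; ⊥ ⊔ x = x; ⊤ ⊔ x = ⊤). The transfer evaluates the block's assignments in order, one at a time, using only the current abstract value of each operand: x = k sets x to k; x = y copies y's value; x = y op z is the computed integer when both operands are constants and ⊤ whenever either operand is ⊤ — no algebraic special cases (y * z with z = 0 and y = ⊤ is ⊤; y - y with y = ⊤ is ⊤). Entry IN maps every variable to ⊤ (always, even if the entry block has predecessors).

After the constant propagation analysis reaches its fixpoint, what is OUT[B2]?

Answer: {a: ⊤, b: ⊤, c: -1, d: ⊤, e: ⊤, f: ⊤}

Trace:
Per-block solution:
  B0: | IN=(all ⊤) | OUT=(all ⊤)
  B1: | IN=(all ⊤) | OUT=(all ⊤)
  B2: | IN=(all ⊤) | OUT={c:-1; rest ⊤}
  B3: | IN={c:-1; rest ⊤} | OUT={c:-4, f:3; rest ⊤}
  B4: | IN={c:-4, f:3; rest ⊤} | OUT={a:-1, b:-1, c:-4, d:-2, f:3; rest ⊤}

Merge at B2: IN[B2] = OUT[B1] ⊔ OUT[B3] = {a: ⊤, b: ⊤, c: ⊤, d: ⊤, e: ⊤, f: ⊤}
Applying B2's transfer function to that IN value gives OUT[B2] (row B2 above).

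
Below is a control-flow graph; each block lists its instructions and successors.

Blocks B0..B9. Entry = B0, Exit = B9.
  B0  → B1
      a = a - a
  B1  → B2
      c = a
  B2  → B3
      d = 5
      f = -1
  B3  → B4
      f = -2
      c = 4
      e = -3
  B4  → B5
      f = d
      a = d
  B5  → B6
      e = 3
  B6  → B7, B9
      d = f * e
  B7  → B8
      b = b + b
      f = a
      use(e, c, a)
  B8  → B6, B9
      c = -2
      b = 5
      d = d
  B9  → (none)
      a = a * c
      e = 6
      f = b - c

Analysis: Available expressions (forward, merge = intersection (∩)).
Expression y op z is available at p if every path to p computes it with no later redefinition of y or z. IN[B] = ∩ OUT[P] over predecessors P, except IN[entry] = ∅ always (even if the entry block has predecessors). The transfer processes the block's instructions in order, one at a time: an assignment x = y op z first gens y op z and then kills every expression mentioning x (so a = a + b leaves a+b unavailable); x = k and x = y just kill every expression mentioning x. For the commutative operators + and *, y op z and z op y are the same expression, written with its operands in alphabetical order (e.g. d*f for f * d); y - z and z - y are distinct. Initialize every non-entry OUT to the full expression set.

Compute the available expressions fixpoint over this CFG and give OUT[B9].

Converged values:
  B0: | IN={} | OUT={}
  B1: | IN={} | OUT={}
  B2: | IN={} | OUT={}
  B3: | IN={} | OUT={}
  B4: | IN={} | OUT={}
  B5: | IN={} | OUT={}
  B6: | IN={} | OUT={e*f}
  B7: | IN={e*f} | OUT={}
  B8: | IN={} | OUT={}
  B9: | IN={} | OUT={b-c}

Merge at B9: IN[B9] = OUT[B6] ∩ OUT[B8] = {}
Applying B9's transfer function to that IN value gives OUT[B9] (row B9 above).

Answer: {b-c}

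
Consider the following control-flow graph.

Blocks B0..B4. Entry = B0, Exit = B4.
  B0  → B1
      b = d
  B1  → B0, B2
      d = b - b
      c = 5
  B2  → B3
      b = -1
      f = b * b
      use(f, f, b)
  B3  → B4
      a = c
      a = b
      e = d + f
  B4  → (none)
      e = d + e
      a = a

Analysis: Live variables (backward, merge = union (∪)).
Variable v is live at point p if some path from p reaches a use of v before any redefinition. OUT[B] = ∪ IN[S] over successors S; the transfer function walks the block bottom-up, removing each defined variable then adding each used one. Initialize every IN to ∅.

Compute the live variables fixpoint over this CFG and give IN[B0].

Answer: {d}

Trace:
Fixpoint table:
  B0: | IN={d} | OUT={b}
  B1: | IN={b} | OUT={c, d}
  B2: | IN={c, d} | OUT={b, c, d, f}
  B3: | IN={b, c, d, f} | OUT={a, d, e}
  B4: | IN={a, d, e} | OUT={}

Merge at B0: OUT[B0] = IN[B1] = {b}
Applying B0's transfer function to that OUT value gives IN[B0] (row B0 above).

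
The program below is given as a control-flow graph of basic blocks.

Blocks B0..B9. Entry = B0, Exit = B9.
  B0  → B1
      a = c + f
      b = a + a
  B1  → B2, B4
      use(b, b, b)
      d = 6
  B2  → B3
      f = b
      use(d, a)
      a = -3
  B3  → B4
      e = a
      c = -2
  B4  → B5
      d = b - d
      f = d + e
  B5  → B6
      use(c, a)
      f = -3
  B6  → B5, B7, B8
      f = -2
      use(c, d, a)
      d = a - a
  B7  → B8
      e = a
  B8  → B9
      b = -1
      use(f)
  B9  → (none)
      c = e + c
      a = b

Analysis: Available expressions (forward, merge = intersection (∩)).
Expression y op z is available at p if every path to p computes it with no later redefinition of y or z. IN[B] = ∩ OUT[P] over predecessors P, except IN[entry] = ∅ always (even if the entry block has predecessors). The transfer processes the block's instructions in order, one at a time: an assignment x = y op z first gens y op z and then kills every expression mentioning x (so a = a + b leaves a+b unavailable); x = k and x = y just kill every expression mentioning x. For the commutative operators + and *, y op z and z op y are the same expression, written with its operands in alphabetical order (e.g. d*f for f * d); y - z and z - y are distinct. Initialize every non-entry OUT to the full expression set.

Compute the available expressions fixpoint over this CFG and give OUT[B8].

Fixpoint table:
  B0:  IN={}  OUT={a+a, c+f}
  B1:  IN={a+a, c+f}  OUT={a+a, c+f}
  B2:  IN={a+a, c+f}  OUT={}
  B3:  IN={}  OUT={}
  B4:  IN={}  OUT={d+e}
  B5:  IN={}  OUT={}
  B6:  IN={}  OUT={a-a}
  B7:  IN={a-a}  OUT={a-a}
  B8:  IN={a-a}  OUT={a-a}
  B9:  IN={a-a}  OUT={}

Merge at B8: IN[B8] = OUT[B6] ∩ OUT[B7] = {a-a}
Applying B8's transfer function to that IN value gives OUT[B8] (row B8 above).

Answer: {a-a}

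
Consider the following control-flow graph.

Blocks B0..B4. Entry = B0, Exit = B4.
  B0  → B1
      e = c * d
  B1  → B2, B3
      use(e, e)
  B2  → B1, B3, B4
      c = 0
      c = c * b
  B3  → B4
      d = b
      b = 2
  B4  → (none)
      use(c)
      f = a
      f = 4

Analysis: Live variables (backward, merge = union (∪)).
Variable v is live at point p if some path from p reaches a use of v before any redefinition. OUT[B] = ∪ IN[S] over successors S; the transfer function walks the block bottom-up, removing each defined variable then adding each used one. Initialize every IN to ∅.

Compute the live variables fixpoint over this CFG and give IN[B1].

Converged values:
  B0:   IN={a, b, c, d}   OUT={a, b, c, e}
  B1:   IN={a, b, c, e}   OUT={a, b, c, e}
  B2:   IN={a, b, e}   OUT={a, b, c, e}
  B3:   IN={a, b, c}   OUT={a, c}
  B4:   IN={a, c}   OUT={}

Merge at B1: OUT[B1] = IN[B2] ⊔ IN[B3] = {a, b, c, e}
Applying B1's transfer function to that OUT value gives IN[B1] (row B1 above).

Answer: {a, b, c, e}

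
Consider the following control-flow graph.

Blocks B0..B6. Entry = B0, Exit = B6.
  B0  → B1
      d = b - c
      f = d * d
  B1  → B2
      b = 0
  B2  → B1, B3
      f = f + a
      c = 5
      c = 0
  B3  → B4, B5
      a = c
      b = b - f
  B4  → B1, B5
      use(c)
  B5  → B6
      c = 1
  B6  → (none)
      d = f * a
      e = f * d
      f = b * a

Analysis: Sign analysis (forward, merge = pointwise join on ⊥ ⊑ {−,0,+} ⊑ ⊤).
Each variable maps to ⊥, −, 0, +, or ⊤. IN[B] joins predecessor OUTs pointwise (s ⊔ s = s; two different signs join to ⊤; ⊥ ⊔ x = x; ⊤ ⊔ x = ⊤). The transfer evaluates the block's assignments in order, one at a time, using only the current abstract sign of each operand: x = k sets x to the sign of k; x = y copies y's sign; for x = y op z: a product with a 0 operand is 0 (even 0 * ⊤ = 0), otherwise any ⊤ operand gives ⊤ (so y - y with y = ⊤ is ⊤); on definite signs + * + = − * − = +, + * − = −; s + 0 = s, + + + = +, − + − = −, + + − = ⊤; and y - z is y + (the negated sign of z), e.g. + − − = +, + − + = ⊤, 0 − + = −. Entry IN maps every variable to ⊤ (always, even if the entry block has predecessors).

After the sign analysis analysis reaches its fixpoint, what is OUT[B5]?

Answer: {a: 0, b: ⊤, c: +, d: ⊤, e: ⊤, f: ⊤}

Trace:
Converged values:
  B0:  IN=(all ⊤)  OUT=(all ⊤)
  B1:  IN=(all ⊤)  OUT={b:0; rest ⊤}
  B2:  IN={b:0; rest ⊤}  OUT={b:0, c:0; rest ⊤}
  B3:  IN={b:0, c:0; rest ⊤}  OUT={a:0, c:0; rest ⊤}
  B4:  IN={a:0, c:0; rest ⊤}  OUT={a:0, c:0; rest ⊤}
  B5:  IN={a:0, c:0; rest ⊤}  OUT={a:0, c:+; rest ⊤}
  B6:  IN={a:0, c:+; rest ⊤}  OUT={a:0, c:+, d:0, e:0, f:0; rest ⊤}

Merge at B5: IN[B5] = OUT[B3] ⊔ OUT[B4] = {a: 0, b: ⊤, c: 0, d: ⊤, e: ⊤, f: ⊤}
Applying B5's transfer function to that IN value gives OUT[B5] (row B5 above).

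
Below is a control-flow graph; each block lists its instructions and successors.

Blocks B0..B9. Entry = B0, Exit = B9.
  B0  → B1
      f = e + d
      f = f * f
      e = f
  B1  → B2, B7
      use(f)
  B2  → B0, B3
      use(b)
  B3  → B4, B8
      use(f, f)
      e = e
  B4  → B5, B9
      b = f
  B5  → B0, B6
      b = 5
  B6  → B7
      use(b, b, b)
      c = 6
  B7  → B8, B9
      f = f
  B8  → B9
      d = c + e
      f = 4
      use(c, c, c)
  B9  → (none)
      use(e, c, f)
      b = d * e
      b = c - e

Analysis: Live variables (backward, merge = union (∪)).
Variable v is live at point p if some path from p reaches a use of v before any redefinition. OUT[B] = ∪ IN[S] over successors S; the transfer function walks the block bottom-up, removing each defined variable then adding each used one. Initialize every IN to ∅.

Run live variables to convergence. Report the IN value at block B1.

Converged values:
  B0:   IN={b, c, d, e}   OUT={b, c, d, e, f}
  B1:   IN={b, c, d, e, f}   OUT={b, c, d, e, f}
  B2:   IN={b, c, d, e, f}   OUT={b, c, d, e, f}
  B3:   IN={c, d, e, f}   OUT={c, d, e, f}
  B4:   IN={c, d, e, f}   OUT={c, d, e, f}
  B5:   IN={c, d, e, f}   OUT={b, c, d, e, f}
  B6:   IN={b, d, e, f}   OUT={c, d, e, f}
  B7:   IN={c, d, e, f}   OUT={c, d, e, f}
  B8:   IN={c, e}   OUT={c, d, e, f}
  B9:   IN={c, d, e, f}   OUT={}

Merge at B1: OUT[B1] = IN[B2] ⊔ IN[B7] = {b, c, d, e, f}
Applying B1's transfer function to that OUT value gives IN[B1] (row B1 above).

Answer: {b, c, d, e, f}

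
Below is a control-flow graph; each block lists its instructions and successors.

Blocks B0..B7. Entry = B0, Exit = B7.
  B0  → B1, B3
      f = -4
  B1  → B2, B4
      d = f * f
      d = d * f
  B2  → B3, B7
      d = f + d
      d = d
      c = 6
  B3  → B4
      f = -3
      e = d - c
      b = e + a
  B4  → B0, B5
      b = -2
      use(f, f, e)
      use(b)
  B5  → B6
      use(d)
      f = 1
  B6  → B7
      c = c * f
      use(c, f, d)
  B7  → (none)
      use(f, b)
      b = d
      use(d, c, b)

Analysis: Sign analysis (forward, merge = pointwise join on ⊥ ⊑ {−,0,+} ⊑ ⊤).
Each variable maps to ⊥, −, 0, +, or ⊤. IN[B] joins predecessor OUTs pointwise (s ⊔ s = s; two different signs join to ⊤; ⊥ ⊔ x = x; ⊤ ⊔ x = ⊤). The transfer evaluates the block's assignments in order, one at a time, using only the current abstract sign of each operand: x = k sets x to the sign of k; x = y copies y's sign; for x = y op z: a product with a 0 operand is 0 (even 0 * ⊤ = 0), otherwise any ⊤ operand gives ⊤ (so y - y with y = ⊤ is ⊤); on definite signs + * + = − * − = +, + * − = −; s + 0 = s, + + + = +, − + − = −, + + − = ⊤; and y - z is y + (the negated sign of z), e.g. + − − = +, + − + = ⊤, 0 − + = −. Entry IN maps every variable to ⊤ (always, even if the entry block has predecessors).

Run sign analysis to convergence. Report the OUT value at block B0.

Answer: {a: ⊤, b: ⊤, c: ⊤, d: ⊤, e: ⊤, f: -}

Working:
Per-block solution:
  B0:  IN=(all ⊤)  OUT={f:-; rest ⊤}
  B1:  IN={f:-; rest ⊤}  OUT={d:-, f:-; rest ⊤}
  B2:  IN={d:-, f:-; rest ⊤}  OUT={c:+, d:-, f:-; rest ⊤}
  B3:  IN={f:-; rest ⊤}  OUT={f:-; rest ⊤}
  B4:  IN={f:-; rest ⊤}  OUT={b:-, f:-; rest ⊤}
  B5:  IN={b:-, f:-; rest ⊤}  OUT={b:-, f:+; rest ⊤}
  B6:  IN={b:-, f:+; rest ⊤}  OUT={b:-, f:+; rest ⊤}
  B7:  IN=(all ⊤)  OUT=(all ⊤)

Merge at B0 (entry node, so the boundary value (all ⊤) is joined with the incoming edge(s)): IN[B0] = (all ⊤) ⊔ OUT[B4] = {a: ⊤, b: ⊤, c: ⊤, d: ⊤, e: ⊤, f: ⊤}
Applying B0's transfer function to that IN value gives OUT[B0] (row B0 above).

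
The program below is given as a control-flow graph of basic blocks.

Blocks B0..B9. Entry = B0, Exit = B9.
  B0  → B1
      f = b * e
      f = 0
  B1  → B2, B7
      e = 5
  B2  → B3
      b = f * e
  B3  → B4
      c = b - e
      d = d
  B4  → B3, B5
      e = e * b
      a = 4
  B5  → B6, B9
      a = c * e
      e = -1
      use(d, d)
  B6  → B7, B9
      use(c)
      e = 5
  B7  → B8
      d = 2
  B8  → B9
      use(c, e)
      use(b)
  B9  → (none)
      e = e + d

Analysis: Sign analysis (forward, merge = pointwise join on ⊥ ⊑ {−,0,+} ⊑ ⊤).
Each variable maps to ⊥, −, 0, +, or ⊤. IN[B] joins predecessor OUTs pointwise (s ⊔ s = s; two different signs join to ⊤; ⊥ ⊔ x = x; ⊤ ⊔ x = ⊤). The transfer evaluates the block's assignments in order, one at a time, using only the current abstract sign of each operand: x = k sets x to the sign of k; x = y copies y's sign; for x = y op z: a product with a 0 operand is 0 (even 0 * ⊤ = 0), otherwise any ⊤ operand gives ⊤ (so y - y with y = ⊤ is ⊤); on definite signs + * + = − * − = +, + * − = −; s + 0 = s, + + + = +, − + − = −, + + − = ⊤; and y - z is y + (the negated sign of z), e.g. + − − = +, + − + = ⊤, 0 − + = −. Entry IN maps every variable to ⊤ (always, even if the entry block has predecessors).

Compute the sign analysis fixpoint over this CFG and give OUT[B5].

Answer: {a: 0, b: 0, c: ⊤, d: ⊤, e: -, f: 0}

Working:
Converged values:
  B0:   IN=(all ⊤)   OUT={f:0; rest ⊤}
  B1:   IN={f:0; rest ⊤}   OUT={e:+, f:0; rest ⊤}
  B2:   IN={e:+, f:0; rest ⊤}   OUT={b:0, e:+, f:0; rest ⊤}
  B3:   IN={b:0, f:0; rest ⊤}   OUT={b:0, f:0; rest ⊤}
  B4:   IN={b:0, f:0; rest ⊤}   OUT={a:+, b:0, e:0, f:0; rest ⊤}
  B5:   IN={a:+, b:0, e:0, f:0; rest ⊤}   OUT={a:0, b:0, e:-, f:0; rest ⊤}
  B6:   IN={a:0, b:0, e:-, f:0; rest ⊤}   OUT={a:0, b:0, e:+, f:0; rest ⊤}
  B7:   IN={e:+, f:0; rest ⊤}   OUT={d:+, e:+, f:0; rest ⊤}
  B8:   IN={d:+, e:+, f:0; rest ⊤}   OUT={d:+, e:+, f:0; rest ⊤}
  B9:   IN={f:0; rest ⊤}   OUT={f:0; rest ⊤}

Merge at B5: IN[B5] = OUT[B4] = {a: +, b: 0, c: ⊤, d: ⊤, e: 0, f: 0}
Applying B5's transfer function to that IN value gives OUT[B5] (row B5 above).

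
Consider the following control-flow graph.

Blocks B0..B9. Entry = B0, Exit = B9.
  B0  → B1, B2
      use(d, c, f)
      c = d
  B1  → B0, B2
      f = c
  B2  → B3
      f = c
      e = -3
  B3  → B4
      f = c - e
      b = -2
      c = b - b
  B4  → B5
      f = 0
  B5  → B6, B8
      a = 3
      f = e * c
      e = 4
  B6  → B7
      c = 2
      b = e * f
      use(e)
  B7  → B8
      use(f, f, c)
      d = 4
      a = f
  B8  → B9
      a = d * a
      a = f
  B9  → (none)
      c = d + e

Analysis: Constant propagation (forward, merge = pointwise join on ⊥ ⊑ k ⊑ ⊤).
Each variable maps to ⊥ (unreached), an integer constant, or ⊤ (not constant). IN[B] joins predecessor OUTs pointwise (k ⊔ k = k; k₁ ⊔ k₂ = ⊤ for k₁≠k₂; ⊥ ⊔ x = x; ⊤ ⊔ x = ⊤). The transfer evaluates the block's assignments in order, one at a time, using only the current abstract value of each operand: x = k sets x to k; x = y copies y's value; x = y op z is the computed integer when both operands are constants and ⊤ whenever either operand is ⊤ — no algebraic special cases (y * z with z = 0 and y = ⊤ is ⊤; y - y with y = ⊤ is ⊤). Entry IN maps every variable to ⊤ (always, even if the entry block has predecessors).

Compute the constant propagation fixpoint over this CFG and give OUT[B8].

Answer: {a: 0, b: ⊤, c: ⊤, d: ⊤, e: 4, f: 0}

Derivation:
Fixpoint table:
  B0:   IN=(all ⊤)   OUT=(all ⊤)
  B1:   IN=(all ⊤)   OUT=(all ⊤)
  B2:   IN=(all ⊤)   OUT={e:-3; rest ⊤}
  B3:   IN={e:-3; rest ⊤}   OUT={b:-2, c:0, e:-3; rest ⊤}
  B4:   IN={b:-2, c:0, e:-3; rest ⊤}   OUT={b:-2, c:0, e:-3, f:0; rest ⊤}
  B5:   IN={b:-2, c:0, e:-3, f:0; rest ⊤}   OUT={a:3, b:-2, c:0, e:4, f:0; rest ⊤}
  B6:   IN={a:3, b:-2, c:0, e:4, f:0; rest ⊤}   OUT={a:3, b:0, c:2, e:4, f:0; rest ⊤}
  B7:   IN={a:3, b:0, c:2, e:4, f:0; rest ⊤}   OUT={a:0, b:0, c:2, d:4, e:4, f:0; rest ⊤}
  B8:   IN={e:4, f:0; rest ⊤}   OUT={a:0, e:4, f:0; rest ⊤}
  B9:   IN={a:0, e:4, f:0; rest ⊤}   OUT={a:0, e:4, f:0; rest ⊤}

Merge at B8: IN[B8] = OUT[B5] ⊔ OUT[B7] = {a: ⊤, b: ⊤, c: ⊤, d: ⊤, e: 4, f: 0}
Applying B8's transfer function to that IN value gives OUT[B8] (row B8 above).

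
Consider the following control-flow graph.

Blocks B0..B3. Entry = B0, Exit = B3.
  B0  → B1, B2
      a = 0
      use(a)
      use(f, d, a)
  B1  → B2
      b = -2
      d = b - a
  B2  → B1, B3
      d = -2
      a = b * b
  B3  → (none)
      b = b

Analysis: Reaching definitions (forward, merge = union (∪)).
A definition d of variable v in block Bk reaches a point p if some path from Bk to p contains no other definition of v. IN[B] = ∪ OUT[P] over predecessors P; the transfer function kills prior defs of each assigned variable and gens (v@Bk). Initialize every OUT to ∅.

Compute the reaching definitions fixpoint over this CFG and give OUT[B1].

Per-block solution:
  B0:  IN={}  OUT={a@B0}
  B1:  IN={a@B0, a@B2, b@B1, d@B2}  OUT={a@B0, a@B2, b@B1, d@B1}
  B2:  IN={a@B0, a@B2, b@B1, d@B1}  OUT={a@B2, b@B1, d@B2}
  B3:  IN={a@B2, b@B1, d@B2}  OUT={a@B2, b@B3, d@B2}

Merge at B1: IN[B1] = OUT[B0] ⊔ OUT[B2] = {a@B0, a@B2, b@B1, d@B2}
Applying B1's transfer function to that IN value gives OUT[B1] (row B1 above).

Answer: {a@B0, a@B2, b@B1, d@B1}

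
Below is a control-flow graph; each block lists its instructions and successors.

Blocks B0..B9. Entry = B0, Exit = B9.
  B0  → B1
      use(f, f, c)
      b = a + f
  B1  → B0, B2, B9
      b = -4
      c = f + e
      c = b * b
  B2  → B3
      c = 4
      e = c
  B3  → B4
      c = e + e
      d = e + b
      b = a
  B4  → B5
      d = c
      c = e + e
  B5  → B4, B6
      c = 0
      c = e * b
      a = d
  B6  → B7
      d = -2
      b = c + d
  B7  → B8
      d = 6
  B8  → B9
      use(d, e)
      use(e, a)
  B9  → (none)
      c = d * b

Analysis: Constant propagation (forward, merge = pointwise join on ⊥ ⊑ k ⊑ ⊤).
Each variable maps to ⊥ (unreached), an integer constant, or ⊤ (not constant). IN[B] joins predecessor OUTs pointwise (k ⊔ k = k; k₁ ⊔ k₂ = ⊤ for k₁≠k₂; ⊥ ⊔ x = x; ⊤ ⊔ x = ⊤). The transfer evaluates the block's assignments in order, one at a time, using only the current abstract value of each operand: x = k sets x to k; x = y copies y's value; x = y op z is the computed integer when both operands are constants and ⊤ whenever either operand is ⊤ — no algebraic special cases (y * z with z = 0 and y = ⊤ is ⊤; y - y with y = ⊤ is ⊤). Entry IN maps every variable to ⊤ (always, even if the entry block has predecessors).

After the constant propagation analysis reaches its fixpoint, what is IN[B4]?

Converged values:
  B0:  IN=(all ⊤)  OUT=(all ⊤)
  B1:  IN=(all ⊤)  OUT={b:-4, c:16; rest ⊤}
  B2:  IN={b:-4, c:16; rest ⊤}  OUT={b:-4, c:4, e:4; rest ⊤}
  B3:  IN={b:-4, c:4, e:4; rest ⊤}  OUT={c:8, d:0, e:4; rest ⊤}
  B4:  IN={e:4; rest ⊤}  OUT={c:8, e:4; rest ⊤}
  B5:  IN={c:8, e:4; rest ⊤}  OUT={e:4; rest ⊤}
  B6:  IN={e:4; rest ⊤}  OUT={d:-2, e:4; rest ⊤}
  B7:  IN={d:-2, e:4; rest ⊤}  OUT={d:6, e:4; rest ⊤}
  B8:  IN={d:6, e:4; rest ⊤}  OUT={d:6, e:4; rest ⊤}
  B9:  IN=(all ⊤)  OUT=(all ⊤)

Merge at B4: IN[B4] = OUT[B3] ⊔ OUT[B5] = {a: ⊤, b: ⊤, c: ⊤, d: ⊤, e: 4, f: ⊤}

Answer: {a: ⊤, b: ⊤, c: ⊤, d: ⊤, e: 4, f: ⊤}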